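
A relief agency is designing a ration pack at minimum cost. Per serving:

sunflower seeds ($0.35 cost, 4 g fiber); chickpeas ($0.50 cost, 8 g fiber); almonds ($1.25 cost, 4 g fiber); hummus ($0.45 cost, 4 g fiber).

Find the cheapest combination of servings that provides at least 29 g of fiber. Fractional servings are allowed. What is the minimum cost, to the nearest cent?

Cost per g of fiber: chickpeas $0.0625, sunflower seeds $0.0875, hummus $0.1125, almonds $0.3125.
With no serving limits, use only chickpeas: 29 g / 8 g = 3.625 servings × $0.50 = $1.81.

$1.81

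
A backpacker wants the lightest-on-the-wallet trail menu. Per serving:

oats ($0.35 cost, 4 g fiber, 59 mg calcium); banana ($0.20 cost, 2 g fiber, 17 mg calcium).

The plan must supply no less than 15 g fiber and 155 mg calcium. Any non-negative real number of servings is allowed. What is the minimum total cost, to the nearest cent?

$1.31

Compare the cost at each extreme point of the feasible region.
oats only: max(15/4, 155/59) = 3.75 servings → $1.31.
banana only: max(15/2, 155/17) = 9.118 servings → $1.82.
oats + banana with both tight: 1.1 servings and 5.3 servings → $1.45.
Cheapest feasible corner: $1.31.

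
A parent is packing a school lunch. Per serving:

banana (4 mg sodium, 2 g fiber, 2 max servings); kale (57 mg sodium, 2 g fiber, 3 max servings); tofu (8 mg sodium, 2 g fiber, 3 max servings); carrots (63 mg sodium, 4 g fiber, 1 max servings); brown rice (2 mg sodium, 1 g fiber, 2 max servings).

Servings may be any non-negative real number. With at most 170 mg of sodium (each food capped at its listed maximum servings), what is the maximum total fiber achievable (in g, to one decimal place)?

18.5 g

Fiber per mg sodium: banana 0.5, brown rice 0.5, tofu 0.25, carrots 0.06349, kale 0.03509.
Take 2 servings of banana: uses 8 mg sodium, +4.0 g fiber (running total 4.0 g).
Take 2 servings of brown rice: uses 4 mg sodium, +2.0 g fiber (running total 6.0 g).
Take 3 servings of tofu: uses 24 mg sodium, +6.0 g fiber (running total 12.0 g).
Take 1 serving of carrots: uses 63 mg sodium, +4.0 g fiber (running total 16.0 g).
Take 1.246 servings of kale: uses 71 mg sodium, +2.5 g fiber (running total 18.5 g).
Filling greedily by fiber-per-mg sodium is optimal for one linear limit, giving 18.5 g.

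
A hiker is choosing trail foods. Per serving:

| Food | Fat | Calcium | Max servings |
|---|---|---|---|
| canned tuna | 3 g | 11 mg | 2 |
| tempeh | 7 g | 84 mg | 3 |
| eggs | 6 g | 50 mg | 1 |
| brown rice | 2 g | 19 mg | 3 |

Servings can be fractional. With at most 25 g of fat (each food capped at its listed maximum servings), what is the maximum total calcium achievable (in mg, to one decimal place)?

Calcium per g fat: tempeh 12, brown rice 9.5, eggs 8.333, canned tuna 3.667.
Take 3 servings of tempeh: uses 21 g fat, +252.0 mg calcium (running total 252.0 mg).
Take 2 servings of brown rice: uses 4 g fat, +38.0 mg calcium (running total 290.0 mg).
Filling greedily by calcium-per-g fat is optimal for one linear limit, giving 290.0 mg.

290.0 mg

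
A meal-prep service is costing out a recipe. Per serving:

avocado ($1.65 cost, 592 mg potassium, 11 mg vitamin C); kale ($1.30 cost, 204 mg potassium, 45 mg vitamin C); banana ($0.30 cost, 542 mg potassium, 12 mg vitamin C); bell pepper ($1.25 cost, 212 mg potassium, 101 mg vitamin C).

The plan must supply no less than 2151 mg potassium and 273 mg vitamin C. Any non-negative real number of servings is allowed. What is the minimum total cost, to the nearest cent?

$3.84

A basic optimal solution has at most two foods positive. Try each food alone and each pair with both targets met exactly.
avocado only: max(2151/592, 273/11) = 24.82 servings → $40.95.
kale only: max(2151/204, 273/45) = 10.54 servings → $13.71.
banana only: max(2151/542, 273/12) = 22.75 servings → $6.83.
bell pepper only: max(2151/212, 273/101) = 10.15 servings → $12.68.
avocado + kale with both tight: 1.685 servings and 5.655 servings → $10.13.
avocado + banana: the both-tight solution has a negative serving — not a feasible corner.
avocado + bell pepper with both tight: 2.774 servings and 2.401 servings → $7.58.
kale + banana with both tight: 5.567 servings and 1.873 servings → $7.80.
kale + bell pepper with both targets exact would need a negative amount; discard.
banana + bell pepper with both tight: 3.053 servings and 2.34 servings → $3.84.
So the least-cost plan costs $3.84.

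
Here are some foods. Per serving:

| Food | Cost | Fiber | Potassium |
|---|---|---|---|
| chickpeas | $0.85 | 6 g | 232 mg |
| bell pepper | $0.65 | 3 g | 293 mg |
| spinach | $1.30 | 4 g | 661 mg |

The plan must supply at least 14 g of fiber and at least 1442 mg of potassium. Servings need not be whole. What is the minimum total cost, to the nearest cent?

At the optimum either one food covers both requirements or two foods hit both targets exactly; no other combination can be cheaper.
chickpeas only: max(14/6, 1442/232) = 6.216 servings → $5.28.
bell pepper only: max(14/3, 1442/293) = 4.922 servings → $3.20.
spinach only: max(14/4, 1442/661) = 3.5 servings → $4.55.
chickpeas + bell pepper with both targets exact would need a negative amount; discard.
chickpeas + spinach with both tight: 1.147 servings and 1.779 servings → $3.29.
bell pepper + spinach with both tight: 4.298 servings and 0.2762 servings → $3.15.
So the least-cost plan costs $3.15.

$3.15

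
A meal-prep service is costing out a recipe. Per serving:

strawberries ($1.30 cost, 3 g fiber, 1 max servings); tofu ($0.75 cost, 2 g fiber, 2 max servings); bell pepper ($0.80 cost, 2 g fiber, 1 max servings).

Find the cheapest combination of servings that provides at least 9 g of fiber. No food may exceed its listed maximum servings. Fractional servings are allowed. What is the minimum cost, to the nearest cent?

$3.60

Cost per g of fiber: tofu $0.3750, bell pepper $0.4000, strawberries $0.4333.
Take 2 servings of tofu: +4.0 g fiber for $1.50 (total $1.50, still need 5.0 g).
Take 1 serving of bell pepper: +2.0 g fiber for $0.80 (total $2.30, still need 3.0 g).
Take 1 serving of strawberries: +3.0 g fiber for $1.30 (total $3.60, still need 0.0 g).
Greedy by cheapest-per-g is optimal for a single linear constraint, so the minimum cost is $3.60.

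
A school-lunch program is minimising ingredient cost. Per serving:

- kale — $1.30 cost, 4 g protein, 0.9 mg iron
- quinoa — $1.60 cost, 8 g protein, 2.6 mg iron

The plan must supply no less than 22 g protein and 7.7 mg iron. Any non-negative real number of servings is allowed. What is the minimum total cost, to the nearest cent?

kale only: max(22/4, 7.7/0.9) = 8.556 servings → $11.12.
quinoa only: max(22/8, 7.7/2.6) = 2.962 servings → $4.74.
kale + quinoa with both targets exact would need a negative amount; discard.
So the least-cost plan costs $4.74.

$4.74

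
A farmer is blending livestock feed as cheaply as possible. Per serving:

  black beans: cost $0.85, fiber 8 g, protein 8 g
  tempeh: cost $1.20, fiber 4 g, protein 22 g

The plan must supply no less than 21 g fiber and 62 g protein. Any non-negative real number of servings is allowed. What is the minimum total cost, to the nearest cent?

$4.00

The cheapest plan sits at a corner of the feasible region — with two constraints it uses at most two foods.
black beans only: max(21/8, 62/8) = 7.75 servings → $6.59.
tempeh only: max(21/4, 62/22) = 5.25 servings → $6.30.
black beans + tempeh with both tight: 1.486 servings and 2.278 servings → $4.00.
So the least-cost plan costs $4.00.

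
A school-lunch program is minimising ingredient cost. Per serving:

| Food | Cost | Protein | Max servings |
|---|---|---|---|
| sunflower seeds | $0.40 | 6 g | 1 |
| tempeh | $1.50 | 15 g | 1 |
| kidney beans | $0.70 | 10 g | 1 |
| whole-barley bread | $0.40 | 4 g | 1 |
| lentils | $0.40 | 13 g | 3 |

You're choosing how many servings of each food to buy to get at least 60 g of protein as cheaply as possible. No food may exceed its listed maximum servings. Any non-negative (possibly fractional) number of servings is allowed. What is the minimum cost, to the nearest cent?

$2.80

Cost per g of protein: lentils $0.0308, sunflower seeds $0.0667, kidney beans $0.0700, tempeh $0.1000, whole-barley bread $0.1000.
Take 3 servings of lentils: +39.0 g protein for $1.20 (total $1.20, still need 21.0 g).
Take 1 serving of sunflower seeds: +6.0 g protein for $0.40 (total $1.60, still need 15.0 g).
Take 1 serving of kidney beans: +10.0 g protein for $0.70 (total $2.30, still need 5.0 g).
Take 0.3333 servings of tempeh: +5.0 g protein for $0.50 (total $2.80, still need 0.0 g).
Filling from the cheapest source first is optimal under one linear minimum: $2.80.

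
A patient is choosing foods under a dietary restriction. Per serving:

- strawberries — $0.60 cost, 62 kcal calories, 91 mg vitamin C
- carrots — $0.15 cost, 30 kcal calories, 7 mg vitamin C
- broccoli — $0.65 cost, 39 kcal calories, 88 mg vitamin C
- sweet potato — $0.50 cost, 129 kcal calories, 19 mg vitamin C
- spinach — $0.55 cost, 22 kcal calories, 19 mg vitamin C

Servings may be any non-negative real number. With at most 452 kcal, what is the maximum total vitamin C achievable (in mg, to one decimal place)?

1019.9 mg

Vitamin C per kcal: broccoli 2.256, strawberries 1.468, spinach 0.8636, carrots 0.2333, sweet potato 0.1473.
With no serving limits, spend the whole calories allowance on broccoli: 452 kcal / 39 kcal × 88 mg = 1019.9 mg.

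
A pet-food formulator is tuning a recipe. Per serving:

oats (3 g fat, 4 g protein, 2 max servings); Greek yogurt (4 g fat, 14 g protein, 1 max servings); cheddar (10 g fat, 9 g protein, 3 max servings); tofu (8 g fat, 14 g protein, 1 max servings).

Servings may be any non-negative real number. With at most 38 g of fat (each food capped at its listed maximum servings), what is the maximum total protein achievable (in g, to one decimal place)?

Protein per g fat: Greek yogurt 3.5, tofu 1.75, oats 1.333, cheddar 0.9.
Take 1 serving of Greek yogurt: uses 4 g fat, +14.0 g protein (running total 14.0 g).
Take 1 serving of tofu: uses 8 g fat, +14.0 g protein (running total 28.0 g).
Take 2 servings of oats: uses 6 g fat, +8.0 g protein (running total 36.0 g).
Take 2 servings of cheddar: uses 20 g fat, +18.0 g protein (running total 54.0 g).
Greedy by best ratio exhausts the fat allowance optimally: 54.0 g.

54.0 g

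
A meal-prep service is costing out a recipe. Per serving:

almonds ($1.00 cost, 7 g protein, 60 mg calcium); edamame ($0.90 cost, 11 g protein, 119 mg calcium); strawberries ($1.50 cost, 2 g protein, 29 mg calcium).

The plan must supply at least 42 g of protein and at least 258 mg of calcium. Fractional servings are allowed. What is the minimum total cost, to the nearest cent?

$3.44

A basic optimal solution has at most two foods positive. Try each food alone and each pair with both targets met exactly.
almonds only: max(42/7, 258/60) = 6 servings → $6.00.
edamame only: max(42/11, 258/119) = 3.818 servings → $3.44.
strawberries only: max(42/2, 258/29) = 21 servings → $31.50.
almonds + edamame: the both-tight solution has a negative serving — not a feasible corner.
almonds + strawberries: the both-tight solution has a negative serving — not a feasible corner.
edamame + strawberries: the both-tight solution has a negative serving — not a feasible corner.
So the least-cost plan costs $3.44.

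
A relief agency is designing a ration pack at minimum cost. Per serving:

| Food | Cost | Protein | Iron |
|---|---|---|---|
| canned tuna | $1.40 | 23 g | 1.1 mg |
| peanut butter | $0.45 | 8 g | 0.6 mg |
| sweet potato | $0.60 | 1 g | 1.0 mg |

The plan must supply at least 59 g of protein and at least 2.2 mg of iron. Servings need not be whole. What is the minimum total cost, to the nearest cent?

$3.32

Check every corner: each single food scaled to meet both minima, and each pair solved so both constraints bind.
canned tuna only: max(59/23, 2.2/1.1) = 2.565 servings → $3.59.
peanut butter only: max(59/8, 2.2/0.6) = 7.375 servings → $3.32.
sweet potato only: max(59/1, 2.2/1.0) = 59 servings → $35.40.
canned tuna + peanut butter: intersection lies outside the first quadrant.
canned tuna + sweet potato: intersection lies outside the first quadrant.
peanut butter + sweet potato: the both-tight solution has a negative serving — not a feasible corner.
So the least-cost plan costs $3.32.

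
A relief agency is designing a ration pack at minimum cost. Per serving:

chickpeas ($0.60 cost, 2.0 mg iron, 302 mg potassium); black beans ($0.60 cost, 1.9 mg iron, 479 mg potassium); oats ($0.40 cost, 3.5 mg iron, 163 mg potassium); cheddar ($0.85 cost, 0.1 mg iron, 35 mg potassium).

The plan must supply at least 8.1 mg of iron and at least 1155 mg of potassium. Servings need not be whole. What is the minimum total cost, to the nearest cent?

The cheapest plan sits at a corner of the feasible region — with two constraints it uses at most two foods.
chickpeas only: max(8.1/2.0, 1155/302) = 4.05 servings → $2.43.
black beans only: max(8.1/1.9, 1155/479) = 4.263 servings → $2.56.
oats only: max(8.1/3.5, 1155/163) = 7.086 servings → $2.83.
cheddar only: max(8.1/0.1, 1155/35) = 81 servings → $68.85.
chickpeas + black beans: the both-tight solution has a negative serving — not a feasible corner.
chickpeas + oats with both tight: 3.724 servings and 0.1863 servings → $2.31.
chickpeas + cheddar: the both-tight solution has a negative serving — not a feasible corner.
black beans + oats with both tight: 1.992 servings and 1.233 servings → $1.69.
black beans + cheddar with both targets exact would need a negative amount; discard.
oats + cheddar with both tight: 1.582 servings and 25.63 servings → $22.42.
So the least-cost plan costs $1.69.

$1.69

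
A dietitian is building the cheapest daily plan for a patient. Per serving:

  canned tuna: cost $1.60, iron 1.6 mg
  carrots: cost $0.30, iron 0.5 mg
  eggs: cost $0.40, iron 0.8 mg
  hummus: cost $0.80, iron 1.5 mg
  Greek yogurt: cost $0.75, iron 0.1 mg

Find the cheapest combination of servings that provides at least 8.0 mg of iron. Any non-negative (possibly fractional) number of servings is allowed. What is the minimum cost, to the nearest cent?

Cost per mg of iron: eggs $0.5000, hummus $0.5333, carrots $0.6000, canned tuna $1.0000, Greek yogurt $7.5000.
With no serving limits, use only eggs: 8.0 mg / 0.8 mg = 10 servings × $0.40 = $4.00.

$4.00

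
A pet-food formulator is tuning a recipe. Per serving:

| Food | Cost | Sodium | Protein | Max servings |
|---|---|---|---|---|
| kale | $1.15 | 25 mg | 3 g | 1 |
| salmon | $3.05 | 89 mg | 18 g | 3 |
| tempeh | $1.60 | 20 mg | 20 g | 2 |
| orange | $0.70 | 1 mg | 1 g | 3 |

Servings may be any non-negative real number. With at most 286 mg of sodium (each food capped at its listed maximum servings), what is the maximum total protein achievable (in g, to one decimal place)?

92.1 g

Protein per mg sodium: tempeh 1, orange 1, salmon 0.2022, kale 0.12.
Take 2 servings of tempeh: uses 40 mg sodium, +40.0 g protein (running total 40.0 g).
Take 3 servings of orange: uses 3 mg sodium, +3.0 g protein (running total 43.0 g).
Take 2.73 servings of salmon: uses 243 mg sodium, +49.1 g protein (running total 92.1 g).
Greedy by best ratio exhausts the sodium allowance optimally: 92.1 g.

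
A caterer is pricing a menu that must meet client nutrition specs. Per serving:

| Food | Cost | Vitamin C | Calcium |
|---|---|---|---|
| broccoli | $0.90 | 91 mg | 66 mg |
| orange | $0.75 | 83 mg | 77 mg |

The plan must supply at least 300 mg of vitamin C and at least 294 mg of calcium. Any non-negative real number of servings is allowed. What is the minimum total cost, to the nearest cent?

$2.86

Two binding constraints pin down two serving amounts, so the optimal mix uses at most two foods. The candidates are each food alone (scaled to the tighter of vitamin C/calcium) and each pair with both constraints tight.
broccoli only: max(300/91, 294/66) = 4.455 servings → $4.01.
orange only: max(300/83, 294/77) = 3.818 servings → $2.86.
broccoli + orange: the both-tight solution has a negative serving — not a feasible corner.
The minimum over all feasible corners is $2.86.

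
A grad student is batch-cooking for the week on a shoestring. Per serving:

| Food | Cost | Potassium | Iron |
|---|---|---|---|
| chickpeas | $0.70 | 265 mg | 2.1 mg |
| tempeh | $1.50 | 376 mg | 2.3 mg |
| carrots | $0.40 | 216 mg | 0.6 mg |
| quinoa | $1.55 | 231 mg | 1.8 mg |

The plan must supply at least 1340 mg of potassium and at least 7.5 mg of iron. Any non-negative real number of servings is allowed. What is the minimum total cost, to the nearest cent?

Compare the cost at each extreme point of the feasible region.
chickpeas only: max(1340/265, 7.5/2.1) = 5.057 servings → $3.54.
tempeh only: max(1340/376, 7.5/2.3) = 3.564 servings → $5.35.
carrots only: max(1340/216, 7.5/0.6) = 12.5 servings → $5.00.
quinoa only: max(1340/231, 7.5/1.8) = 5.801 servings → $8.99.
chickpeas + tempeh: the both-tight solution has a negative serving — not a feasible corner.
chickpeas + carrots with both tight: 2.77 servings and 2.805 servings → $3.06.
chickpeas + quinoa: intersection lies outside the first quadrant.
tempeh + carrots with both tight: 3.009 servings and 0.9661 servings → $4.90.
tempeh + quinoa: the both-tight solution has a negative serving — not a feasible corner.
carrots + quinoa with both tight: 2.716 servings and 3.261 servings → $6.14.
So the least-cost plan costs $3.06.

$3.06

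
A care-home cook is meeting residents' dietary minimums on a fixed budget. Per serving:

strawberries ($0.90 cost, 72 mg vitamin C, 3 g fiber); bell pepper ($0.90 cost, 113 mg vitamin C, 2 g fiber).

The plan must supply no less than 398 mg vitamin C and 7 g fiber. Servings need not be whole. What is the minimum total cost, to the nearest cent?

$3.17

With two linear requirements the optimum uses one or two foods; enumerate the corners.
strawberries only: max(398/72, 7/3) = 5.528 servings → $4.97.
bell pepper only: max(398/113, 7/2) = 3.522 servings → $3.17.
strawberries + bell pepper with both targets exact would need a negative amount; discard.
The minimum over all feasible corners is $3.17.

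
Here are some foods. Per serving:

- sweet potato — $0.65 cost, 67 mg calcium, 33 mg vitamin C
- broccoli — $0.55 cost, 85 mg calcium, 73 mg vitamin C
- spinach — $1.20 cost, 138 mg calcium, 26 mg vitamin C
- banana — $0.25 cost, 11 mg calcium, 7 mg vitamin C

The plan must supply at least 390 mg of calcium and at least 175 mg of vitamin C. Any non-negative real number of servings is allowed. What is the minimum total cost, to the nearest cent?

$2.52

sweet potato only: max(390/67, 175/33) = 5.821 servings → $3.78.
broccoli only: max(390/85, 175/73) = 4.588 servings → $2.52.
spinach only: max(390/138, 175/26) = 6.731 servings → $8.08.
banana only: max(390/11, 175/7) = 35.45 servings → $8.86.
sweet potato + broccoli with both targets exact would need a negative amount; discard.
sweet potato + spinach with both tight: 4.982 servings and 0.4072 servings → $3.73.
sweet potato + banana: intersection lies outside the first quadrant.
broccoli + spinach with both tight: 1.782 servings and 1.729 servings → $3.05.
broccoli + banana with both targets exact would need a negative amount; discard.
spinach + banana with both tight: 1.184 servings and 20.6 servings → $6.57.
The minimum over all feasible corners is $2.52.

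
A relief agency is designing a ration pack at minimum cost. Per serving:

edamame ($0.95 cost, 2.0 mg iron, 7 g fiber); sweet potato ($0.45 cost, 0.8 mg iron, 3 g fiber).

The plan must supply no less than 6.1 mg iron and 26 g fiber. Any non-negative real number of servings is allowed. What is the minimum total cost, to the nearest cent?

edamame only: max(6.1/2.0, 26/7) = 3.714 servings → $3.53.
sweet potato only: max(6.1/0.8, 26/3) = 8.667 servings → $3.90.
edamame + sweet potato with both targets exact would need a negative amount; discard.
Cheapest feasible corner: $3.53.

$3.53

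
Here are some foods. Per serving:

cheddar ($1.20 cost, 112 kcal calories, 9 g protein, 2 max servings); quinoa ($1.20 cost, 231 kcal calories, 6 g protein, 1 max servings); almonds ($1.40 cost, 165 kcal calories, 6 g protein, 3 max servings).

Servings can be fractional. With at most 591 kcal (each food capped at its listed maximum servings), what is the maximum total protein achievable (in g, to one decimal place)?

Protein per kcal: cheddar 0.08036, almonds 0.03636, quinoa 0.02597.
Take 2 servings of cheddar: uses 224 kcal, +18.0 g protein (running total 18.0 g).
Take 2.224 servings of almonds: uses 367 kcal, +13.3 g protein (running total 31.3 g).
Greedy by best ratio exhausts the calories allowance optimally: 31.3 g.

31.3 g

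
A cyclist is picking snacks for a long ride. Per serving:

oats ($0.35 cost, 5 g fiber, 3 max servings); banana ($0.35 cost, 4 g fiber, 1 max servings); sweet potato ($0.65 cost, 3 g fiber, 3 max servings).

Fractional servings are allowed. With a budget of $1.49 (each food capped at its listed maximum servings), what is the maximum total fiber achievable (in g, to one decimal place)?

Fiber per dollar: oats 14.29, banana 11.43, sweet potato 4.615.
Take 3 servings of oats: spends $1.05, +15.0 g fiber (running total 15.0 g).
Take 1 serving of banana: spends $0.35, +4.0 g fiber (running total 19.0 g).
Take 0.1385 servings of sweet potato: spends $0.09, +0.4 g fiber (running total 19.4 g).
Filling greedily by fiber-per-dollar is optimal for one linear limit, giving 19.4 g.

19.4 g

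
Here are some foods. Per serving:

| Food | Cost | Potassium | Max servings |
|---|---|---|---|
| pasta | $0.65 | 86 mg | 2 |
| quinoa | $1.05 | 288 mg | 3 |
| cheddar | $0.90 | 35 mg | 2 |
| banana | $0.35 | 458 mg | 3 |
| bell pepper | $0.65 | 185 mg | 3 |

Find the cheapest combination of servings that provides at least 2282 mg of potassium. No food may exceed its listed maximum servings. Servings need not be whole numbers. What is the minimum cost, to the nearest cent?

Cost per mg of potassium: banana $0.0008, bell pepper $0.0035, quinoa $0.0036, pasta $0.0076, cheddar $0.0257.
Take 3 servings of banana: +1374.0 mg potassium for $1.05 (total $1.05, still need 908.0 mg).
Take 3 servings of bell pepper: +555.0 mg potassium for $1.95 (total $3.00, still need 353.0 mg).
Take 1.226 servings of quinoa: +353.0 mg potassium for $1.29 (total $4.29, still need 0.0 mg).
Filling from the cheapest source first is optimal under one linear minimum: $4.29.

$4.29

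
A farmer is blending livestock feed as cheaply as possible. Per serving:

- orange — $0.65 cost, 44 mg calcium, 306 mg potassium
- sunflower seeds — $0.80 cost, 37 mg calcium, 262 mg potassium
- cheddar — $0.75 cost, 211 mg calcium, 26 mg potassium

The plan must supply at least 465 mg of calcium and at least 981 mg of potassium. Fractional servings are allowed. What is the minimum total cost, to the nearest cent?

$3.17

For a min-cost LP with two ≥-constraints, a basic feasible solution has at most two positive variables.
orange only: max(465/44, 981/306) = 10.57 servings → $6.87.
sunflower seeds only: max(465/37, 981/262) = 12.57 servings → $10.05.
cheddar only: max(465/211, 981/26) = 37.73 servings → $28.30.
orange + sunflower seeds: intersection lies outside the first quadrant.
orange + cheddar with both tight: 3.073 servings and 1.563 servings → $3.17.
sunflower seeds + cheddar with both tight: 3.588 servings and 1.575 servings → $4.05.
Cheapest feasible corner: $3.17.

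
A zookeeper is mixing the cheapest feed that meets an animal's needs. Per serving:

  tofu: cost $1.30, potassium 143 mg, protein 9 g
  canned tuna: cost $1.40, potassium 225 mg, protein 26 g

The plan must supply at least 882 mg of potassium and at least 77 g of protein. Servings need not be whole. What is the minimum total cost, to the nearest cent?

$5.49

At the optimum either one food covers both requirements or two foods hit both targets exactly; no other combination can be cheaper.
tofu only: max(882/143, 77/9) = 8.556 servings → $11.12.
canned tuna only: max(882/225, 77/26) = 3.92 servings → $5.49.
tofu + canned tuna with both tight: 3.312 servings and 1.815 servings → $6.85.
Cheapest feasible corner: $5.49.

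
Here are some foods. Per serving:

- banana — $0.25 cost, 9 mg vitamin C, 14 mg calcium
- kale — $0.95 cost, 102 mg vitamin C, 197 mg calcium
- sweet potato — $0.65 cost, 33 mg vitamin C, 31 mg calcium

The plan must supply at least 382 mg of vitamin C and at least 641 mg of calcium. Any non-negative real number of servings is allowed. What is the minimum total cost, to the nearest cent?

This is a tiny linear program; its minimum lies at a vertex of the feasible set. List the vertices and price them.
banana only: max(382/9, 641/14) = 45.79 servings → $11.45.
kale only: max(382/102, 641/197) = 3.745 servings → $3.56.
sweet potato only: max(382/33, 641/31) = 20.68 servings → $13.44.
banana + kale with both tight: 28.61 servings and 1.22 servings → $8.31.
banana + sweet potato with both targets exact would need a negative amount; discard.
kale + sweet potato with both tight: 2.789 servings and 2.957 servings → $4.57.
The minimum over all feasible corners is $3.56.

$3.56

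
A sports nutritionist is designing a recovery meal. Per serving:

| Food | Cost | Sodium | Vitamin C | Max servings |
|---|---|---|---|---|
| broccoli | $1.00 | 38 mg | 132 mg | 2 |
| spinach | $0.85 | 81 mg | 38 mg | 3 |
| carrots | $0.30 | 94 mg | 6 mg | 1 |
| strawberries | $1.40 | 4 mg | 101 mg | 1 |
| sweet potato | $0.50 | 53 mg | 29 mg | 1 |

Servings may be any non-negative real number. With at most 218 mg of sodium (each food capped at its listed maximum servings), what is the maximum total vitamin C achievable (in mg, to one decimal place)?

433.9 mg

Vitamin C per mg sodium: strawberries 25.25, broccoli 3.474, sweet potato 0.5472, spinach 0.4691, carrots 0.06383.
Take 1 serving of strawberries: uses 4 mg sodium, +101.0 mg vitamin C (running total 101.0 mg).
Take 2 servings of broccoli: uses 76 mg sodium, +264.0 mg vitamin C (running total 365.0 mg).
Take 1 serving of sweet potato: uses 53 mg sodium, +29.0 mg vitamin C (running total 394.0 mg).
Take 1.049 servings of spinach: uses 85 mg sodium, +39.9 mg vitamin C (running total 433.9 mg).
Filling greedily by vitamin C-per-mg sodium is optimal for one linear limit, giving 433.9 mg.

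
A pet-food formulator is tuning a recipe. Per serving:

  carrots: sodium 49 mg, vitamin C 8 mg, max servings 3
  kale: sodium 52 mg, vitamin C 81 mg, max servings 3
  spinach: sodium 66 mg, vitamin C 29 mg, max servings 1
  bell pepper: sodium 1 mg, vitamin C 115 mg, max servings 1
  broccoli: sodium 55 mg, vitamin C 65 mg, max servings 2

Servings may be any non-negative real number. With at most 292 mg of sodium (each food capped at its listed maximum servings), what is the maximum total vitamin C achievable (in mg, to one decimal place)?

499.0 mg

Vitamin C per mg sodium: bell pepper 115, kale 1.558, broccoli 1.182, spinach 0.4394, carrots 0.1633.
Take 1 serving of bell pepper: uses 1 mg sodium, +115.0 mg vitamin C (running total 115.0 mg).
Take 3 servings of kale: uses 156 mg sodium, +243.0 mg vitamin C (running total 358.0 mg).
Take 2 servings of broccoli: uses 110 mg sodium, +130.0 mg vitamin C (running total 488.0 mg).
Take 0.3788 servings of spinach: uses 25 mg sodium, +11.0 mg vitamin C (running total 499.0 mg).
Greedy by best ratio exhausts the sodium allowance optimally: 499.0 mg.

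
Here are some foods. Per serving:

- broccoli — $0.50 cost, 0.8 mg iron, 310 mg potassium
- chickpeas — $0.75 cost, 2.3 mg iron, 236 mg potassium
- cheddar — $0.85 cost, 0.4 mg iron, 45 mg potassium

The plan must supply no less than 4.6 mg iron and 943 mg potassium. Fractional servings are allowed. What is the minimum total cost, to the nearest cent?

broccoli only: max(4.6/0.8, 943/310) = 5.75 servings → $2.88.
chickpeas only: max(4.6/2.3, 943/236) = 3.996 servings → $3.00.
cheddar only: max(4.6/0.4, 943/45) = 20.96 servings → $17.81.
broccoli + chickpeas with both tight: 2.067 servings and 1.281 servings → $1.99.
broccoli + cheddar with both tight: 1.934 servings and 7.632 servings → $7.45.
chickpeas + cheddar: the both-tight solution has a negative serving — not a feasible corner.
Cheapest feasible corner: $1.99.

$1.99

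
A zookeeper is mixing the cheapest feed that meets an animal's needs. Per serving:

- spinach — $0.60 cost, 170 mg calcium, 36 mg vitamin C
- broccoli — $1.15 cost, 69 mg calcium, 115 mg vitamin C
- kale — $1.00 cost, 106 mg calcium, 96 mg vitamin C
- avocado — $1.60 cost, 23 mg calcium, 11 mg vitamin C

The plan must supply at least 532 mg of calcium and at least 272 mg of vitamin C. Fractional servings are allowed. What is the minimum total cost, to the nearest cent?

$3.23

Minimising a linear cost over {calcium ≥ 532, vitamin C ≥ 272, servings ≥ 0} — the optimum is at a vertex, using one or two foods.
spinach only: max(532/170, 272/36) = 7.556 servings → $4.53.
broccoli only: max(532/69, 272/115) = 7.71 servings → $8.87.
kale only: max(532/106, 272/96) = 5.019 servings → $5.02.
avocado only: max(532/23, 272/11) = 24.73 servings → $39.56.
spinach + broccoli with both tight: 2.485 servings and 1.587 servings → $3.32.
spinach + kale with both tight: 1.779 servings and 2.166 servings → $3.23.
spinach + avocado with both targets exact would need a negative amount; discard.
broccoli + kale with both targets exact would need a negative amount; discard.
broccoli + avocado with both tight: 0.2142 servings and 22.49 servings → $36.23.
kale + avocado with both tight: 0.3877 servings and 21.34 servings → $34.54.
Cheapest feasible corner: $3.23.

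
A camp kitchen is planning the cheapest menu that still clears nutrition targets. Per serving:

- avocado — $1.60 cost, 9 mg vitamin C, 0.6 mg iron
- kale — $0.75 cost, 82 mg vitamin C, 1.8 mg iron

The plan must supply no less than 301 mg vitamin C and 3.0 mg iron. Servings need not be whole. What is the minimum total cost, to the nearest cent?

A basic optimal solution has at most two foods positive. Try each food alone and each pair with both targets met exactly.
avocado only: max(301/9, 3.0/0.6) = 33.44 servings → $53.51.
kale only: max(301/82, 3.0/1.8) = 3.671 servings → $2.75.
avocado + kale with both targets exact would need a negative amount; discard.
So the least-cost plan costs $2.75.

$2.75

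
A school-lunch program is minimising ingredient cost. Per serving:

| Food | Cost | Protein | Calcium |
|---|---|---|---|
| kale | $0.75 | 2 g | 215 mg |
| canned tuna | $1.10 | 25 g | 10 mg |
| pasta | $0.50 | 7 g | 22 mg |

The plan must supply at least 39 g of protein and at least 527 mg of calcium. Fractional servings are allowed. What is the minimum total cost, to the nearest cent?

$3.30

For a min-cost LP with two ≥-constraints, a basic feasible solution has at most two positive variables.
kale only: max(39/2, 527/215) = 19.5 servings → $14.62.
canned tuna only: max(39/25, 527/10) = 52.7 servings → $57.97.
pasta only: max(39/7, 527/22) = 23.95 servings → $11.98.
kale + canned tuna with both tight: 2.387 servings and 1.369 servings → $3.30.
kale + pasta with both tight: 1.938 servings and 5.018 servings → $3.96.
canned tuna + pasta with both targets exact would need a negative amount; discard.
So the least-cost plan costs $3.30.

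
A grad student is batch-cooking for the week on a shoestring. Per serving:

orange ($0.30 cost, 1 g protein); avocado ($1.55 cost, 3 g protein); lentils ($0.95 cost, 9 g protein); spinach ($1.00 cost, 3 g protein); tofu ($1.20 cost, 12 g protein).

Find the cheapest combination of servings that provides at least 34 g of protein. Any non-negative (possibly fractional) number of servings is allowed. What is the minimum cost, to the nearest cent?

Cost per g of protein: tofu $0.1000, lentils $0.1056, orange $0.3000, spinach $0.3333, avocado $0.5167.
With no serving limits, use only tofu: 34 g / 12 g = 2.833 servings × $1.20 = $3.40.

$3.40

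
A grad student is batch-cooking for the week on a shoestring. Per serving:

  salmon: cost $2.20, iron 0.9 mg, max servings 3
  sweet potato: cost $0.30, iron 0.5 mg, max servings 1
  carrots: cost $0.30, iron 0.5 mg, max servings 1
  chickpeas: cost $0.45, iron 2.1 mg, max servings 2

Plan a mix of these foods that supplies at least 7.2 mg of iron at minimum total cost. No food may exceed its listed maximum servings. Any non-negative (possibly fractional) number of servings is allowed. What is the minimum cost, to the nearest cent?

$6.39

Cost per mg of iron: chickpeas $0.2143, sweet potato $0.6000, carrots $0.6000, salmon $2.4444.
Take 2 servings of chickpeas: +4.2 mg iron for $0.90 (total $0.90, still need 3.0 mg).
Take 1 serving of sweet potato: +0.5 mg iron for $0.30 (total $1.20, still need 2.5 mg).
Take 1 serving of carrots: +0.5 mg iron for $0.30 (total $1.50, still need 2.0 mg).
Take 2.222 servings of salmon: +2.0 mg iron for $4.89 (total $6.39, still need 0.0 mg).
Greedy by cheapest-per-mg is optimal for a single linear constraint, so the minimum cost is $6.39.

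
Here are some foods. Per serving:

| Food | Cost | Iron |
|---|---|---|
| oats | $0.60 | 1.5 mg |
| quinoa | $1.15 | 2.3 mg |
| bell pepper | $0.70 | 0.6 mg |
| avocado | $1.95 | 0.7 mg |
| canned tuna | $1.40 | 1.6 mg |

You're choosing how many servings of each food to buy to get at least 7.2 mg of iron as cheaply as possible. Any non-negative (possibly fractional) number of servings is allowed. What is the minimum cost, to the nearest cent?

Cost per mg of iron: oats $0.4000, quinoa $0.5000, canned tuna $0.8750, bell pepper $1.1667, avocado $2.7857.
With no serving limits, use only oats: 7.2 mg / 1.5 mg = 4.8 servings × $0.60 = $2.88.

$2.88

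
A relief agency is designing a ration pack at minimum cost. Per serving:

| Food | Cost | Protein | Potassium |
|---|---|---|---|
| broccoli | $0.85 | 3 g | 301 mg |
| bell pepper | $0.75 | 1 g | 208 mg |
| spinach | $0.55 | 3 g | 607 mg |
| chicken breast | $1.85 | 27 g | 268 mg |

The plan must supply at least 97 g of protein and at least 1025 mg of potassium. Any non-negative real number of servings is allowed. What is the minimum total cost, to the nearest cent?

With two linear requirements the optimum uses one or two foods; enumerate the corners.
broccoli only: max(97/3, 1025/301) = 32.33 servings → $27.48.
bell pepper only: max(97/1, 1025/208) = 97 servings → $72.75.
spinach only: max(97/3, 1025/607) = 32.33 servings → $17.78.
chicken breast only: max(97/27, 1025/268) = 3.825 servings → $7.08.
broccoli + bell pepper with both targets exact would need a negative amount; discard.
broccoli + spinach with both targets exact would need a negative amount; discard.
broccoli + chicken breast with both tight: 0.2293 servings and 3.567 servings → $6.79.
bell pepper + spinach: the both-tight solution has a negative serving — not a feasible corner.
bell pepper + chicken breast with both tight: 0.3139 servings and 3.581 servings → $6.86.
spinach + chicken breast with both tight: 0.1077 servings and 3.581 servings → $6.68.
Cheapest feasible corner: $6.68.

$6.68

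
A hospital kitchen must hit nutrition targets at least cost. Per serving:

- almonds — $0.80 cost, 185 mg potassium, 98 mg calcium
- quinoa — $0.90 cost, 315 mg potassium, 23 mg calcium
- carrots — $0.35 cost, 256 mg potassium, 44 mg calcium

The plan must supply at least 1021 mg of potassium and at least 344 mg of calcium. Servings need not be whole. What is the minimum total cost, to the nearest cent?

almonds only: max(1021/185, 344/98) = 5.519 servings → $4.42.
quinoa only: max(1021/315, 344/23) = 14.96 servings → $13.46.
carrots only: max(1021/256, 344/44) = 7.818 servings → $2.74.
almonds + quinoa with both tight: 3.189 servings and 1.368 servings → $3.78.
almonds + carrots with both tight: 2.545 servings and 2.149 servings → $2.79.
quinoa + carrots: the both-tight solution has a negative serving — not a feasible corner.
So the least-cost plan costs $2.74.

$2.74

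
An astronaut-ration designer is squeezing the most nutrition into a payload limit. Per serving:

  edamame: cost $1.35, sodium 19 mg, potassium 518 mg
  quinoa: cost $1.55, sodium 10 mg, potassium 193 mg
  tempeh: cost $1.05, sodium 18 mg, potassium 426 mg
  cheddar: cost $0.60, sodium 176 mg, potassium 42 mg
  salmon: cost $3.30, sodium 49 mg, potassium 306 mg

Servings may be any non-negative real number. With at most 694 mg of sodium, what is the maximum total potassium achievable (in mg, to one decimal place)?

Potassium per mg sodium: edamame 27.26, tempeh 23.67, quinoa 19.3, salmon 6.245, cheddar 0.2386.
With no serving limits, spend the whole sodium allowance on edamame: 694 mg / 19 mg × 518 mg = 18920.6 mg.

18920.6 mg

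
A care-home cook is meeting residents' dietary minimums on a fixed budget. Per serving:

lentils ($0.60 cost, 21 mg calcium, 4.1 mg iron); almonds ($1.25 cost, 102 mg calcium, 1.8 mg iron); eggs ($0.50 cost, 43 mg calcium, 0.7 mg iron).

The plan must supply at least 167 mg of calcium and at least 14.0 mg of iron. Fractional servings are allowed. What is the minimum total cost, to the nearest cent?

$3.01

A basic optimal solution has at most two foods positive. Try each food alone and each pair with both targets met exactly.
lentils only: max(167/21, 14.0/4.1) = 7.952 servings → $4.77.
almonds only: max(167/102, 14.0/1.8) = 7.778 servings → $9.72.
eggs only: max(167/43, 14.0/0.7) = 20 servings → $10.00.
lentils + almonds with both tight: 2.964 servings and 1.027 servings → $3.06.
lentils + eggs with both tight: 3.002 servings and 2.418 servings → $3.01.
almonds + eggs with both targets exact would need a negative amount; discard.
Cheapest feasible corner: $3.01.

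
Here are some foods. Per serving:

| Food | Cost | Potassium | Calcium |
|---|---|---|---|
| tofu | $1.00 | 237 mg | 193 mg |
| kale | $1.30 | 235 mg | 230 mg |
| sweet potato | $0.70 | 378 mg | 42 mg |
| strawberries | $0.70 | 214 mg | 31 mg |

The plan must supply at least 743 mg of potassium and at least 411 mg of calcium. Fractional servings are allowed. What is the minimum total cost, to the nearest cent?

$2.48

tofu only: max(743/237, 411/193) = 3.135 servings → $3.14.
kale only: max(743/235, 411/230) = 3.162 servings → $4.11.
sweet potato only: max(743/378, 411/42) = 9.786 servings → $6.85.
strawberries only: max(743/214, 411/31) = 13.26 servings → $9.28.
tofu + kale: intersection lies outside the first quadrant.
tofu + sweet potato with both tight: 1.971 servings and 0.73 servings → $2.48.
tofu + strawberries with both tight: 1.912 servings and 1.354 servings → $2.86.
kale + sweet potato with both tight: 1.611 servings and 0.9641 servings → $2.77.
kale + strawberries with both tight: 1.548 servings and 1.772 servings → $3.25.
sweet potato + strawberries: the both-tight solution has a negative serving — not a feasible corner.
So the least-cost plan costs $2.48.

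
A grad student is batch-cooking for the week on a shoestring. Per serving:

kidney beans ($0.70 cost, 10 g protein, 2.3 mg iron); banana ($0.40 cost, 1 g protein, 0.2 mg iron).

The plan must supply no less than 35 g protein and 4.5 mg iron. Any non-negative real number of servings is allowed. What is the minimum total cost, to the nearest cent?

$2.45

Minimising a linear cost over {protein ≥ 35, iron ≥ 4.5, servings ≥ 0} — the optimum is at a vertex, using one or two foods.
kidney beans only: max(35/10, 4.5/2.3) = 3.5 servings → $2.45.
banana only: max(35/1, 4.5/0.2) = 35 servings → $14.00.
kidney beans + banana: the both-tight solution has a negative serving — not a feasible corner.
So the least-cost plan costs $2.45.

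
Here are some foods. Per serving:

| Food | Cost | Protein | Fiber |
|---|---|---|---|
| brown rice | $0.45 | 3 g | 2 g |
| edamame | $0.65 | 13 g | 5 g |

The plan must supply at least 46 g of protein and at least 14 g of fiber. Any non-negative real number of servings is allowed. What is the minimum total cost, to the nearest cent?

Check every corner: each single food scaled to meet both minima, and each pair solved so both constraints bind.
brown rice only: max(46/3, 14/2) = 15.33 servings → $6.90.
edamame only: max(46/13, 14/5) = 3.538 servings → $2.30.
brown rice + edamame: intersection lies outside the first quadrant.
Cheapest feasible corner: $2.30.

$2.30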